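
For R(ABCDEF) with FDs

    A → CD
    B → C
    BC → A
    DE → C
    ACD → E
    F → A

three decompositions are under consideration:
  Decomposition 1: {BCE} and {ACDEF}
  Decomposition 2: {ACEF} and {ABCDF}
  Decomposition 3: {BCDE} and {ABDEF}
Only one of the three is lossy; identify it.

Decomposition 1

Decomposition 1: common = {CE}, closure = {CE} → lossy.
Decomposition 2: common = {ACF}, closure = {ACDEF} → lossless.
Decomposition 3: common = {BDE}, closure = {ABCDE} → lossless.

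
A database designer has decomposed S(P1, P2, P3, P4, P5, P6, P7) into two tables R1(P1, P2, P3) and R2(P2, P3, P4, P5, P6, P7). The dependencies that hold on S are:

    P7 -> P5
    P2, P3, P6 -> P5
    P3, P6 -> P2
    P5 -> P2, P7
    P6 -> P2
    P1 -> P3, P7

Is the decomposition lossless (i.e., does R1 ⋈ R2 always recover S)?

Common attributes: R1 ∩ R2 = {P2, P3}.
No dependency enlarges {P2, P3}, so (P2, P3)⁺ = {P2, P3}.
The closure contains neither all of R1 = {P1, P2, P3} nor all of R2 = {P2, P3, P4, P5, P6, P7}, so the common attributes are not a superkey of either fragment. The join is lossy.

No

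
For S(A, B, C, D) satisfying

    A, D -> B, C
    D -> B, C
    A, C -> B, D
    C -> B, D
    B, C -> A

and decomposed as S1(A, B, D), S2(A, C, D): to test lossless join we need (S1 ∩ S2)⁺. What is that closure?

S1 ∩ S2 = {A, D}.
A, D → B, C applies, adding B, C
Closure: {A, B, C, D}.

A, B, C, D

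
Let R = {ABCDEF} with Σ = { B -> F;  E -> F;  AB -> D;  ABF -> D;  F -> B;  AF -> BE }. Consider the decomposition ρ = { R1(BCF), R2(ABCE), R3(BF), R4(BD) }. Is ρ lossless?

No

Chase test. Columns are ABCDEF; row i has aⱼ where attribute j ∈ Ri, else bᵢⱼ.
Initial tableau (one row per fragment):
  row 1: b11 a2 a3 b14 b15 a6
  row 2: a1 a2 a3 b24 a5 b26
  row 3: b31 a2 b33 b34 b35 a6
  row 4: b41 a2 b43 a4 b45 b46
Rows 1 and 2 agree on B; apply B→F and equate their F entries.
Rows 1 and 4 agree on B; apply B→F and equate their F entries.
No row becomes fully distinguished — the join is lossy.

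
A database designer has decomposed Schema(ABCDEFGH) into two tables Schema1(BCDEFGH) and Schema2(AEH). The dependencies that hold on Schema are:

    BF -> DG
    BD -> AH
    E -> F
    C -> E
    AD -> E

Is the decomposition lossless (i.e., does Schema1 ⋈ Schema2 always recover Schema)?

No

Common attributes: Schema1 ∩ Schema2 = {EH}.
Closure of {EH}: E → F applies, adding F. So (EH)⁺ = {EFH}.
The closure contains neither all of Schema1 = {BCDEFGH} nor all of Schema2 = {AEH}, so the common attributes are not a superkey of either fragment. The join is lossy.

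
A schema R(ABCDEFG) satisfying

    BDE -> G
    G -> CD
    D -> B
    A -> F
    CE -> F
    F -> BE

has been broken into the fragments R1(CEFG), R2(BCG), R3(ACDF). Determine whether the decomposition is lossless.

Chase test. Columns are ABCDEFG; row i has aⱼ where attribute j ∈ Ri, else bᵢⱼ.
Initial tableau (one row per fragment):
  row 1: b11 b12 a3 b14 a5 a6 a7
  row 2: b21 a2 a3 b24 b25 b26 a7
  row 3: a1 b32 a3 a4 b35 a6 b37
Rows 1 and 2 agree on G; apply G→CD and equate their CD entries.
Rows 1 and 2 agree on D; apply D→B and equate their B entries.
Rows 1 and 3 agree on F; apply F→BE and equate their BE entries.
No row becomes fully distinguished — the join is lossy.

No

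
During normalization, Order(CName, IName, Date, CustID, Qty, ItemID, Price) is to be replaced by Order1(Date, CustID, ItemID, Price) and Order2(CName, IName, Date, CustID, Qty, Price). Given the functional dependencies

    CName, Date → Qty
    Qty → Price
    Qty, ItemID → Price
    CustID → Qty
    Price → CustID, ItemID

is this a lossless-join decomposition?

Common attributes: Order1 ∩ Order2 = {Date, CustID, Price}.
Closure of {Date, CustID, Price}: CustID → Qty applies, adding Qty; Price → CustID, ItemID applies, adding ItemID. So (Date, CustID, Price)⁺ = {Date, CustID, Qty, ItemID, Price}.
This closure contains every attribute of Order1, so Order1 ∩ Order2 → Order1. The join is lossless.

Yes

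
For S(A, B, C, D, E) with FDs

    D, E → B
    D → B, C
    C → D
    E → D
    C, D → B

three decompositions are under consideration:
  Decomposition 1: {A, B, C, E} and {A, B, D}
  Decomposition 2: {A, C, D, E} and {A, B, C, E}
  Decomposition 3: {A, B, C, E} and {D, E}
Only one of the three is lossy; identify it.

Decomposition 1

Decomposition 1: common = {A, B}, closure = {A, B} → lossy.
Decomposition 2: common = {A, C, E}, closure = {A, B, C, D, E} → lossless.
Decomposition 3: common = {E}, closure = {B, C, D, E} → lossless.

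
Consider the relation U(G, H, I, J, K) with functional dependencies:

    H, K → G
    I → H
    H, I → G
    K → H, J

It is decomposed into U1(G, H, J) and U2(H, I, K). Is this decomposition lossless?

Common attributes: U1 ∩ U2 = {H}.
No dependency enlarges {H}, so (H)⁺ = {H}.
The closure contains neither all of U1 = {G, H, J} nor all of U2 = {H, I, K}, so the common attributes are not a superkey of either fragment. The join is lossy.

No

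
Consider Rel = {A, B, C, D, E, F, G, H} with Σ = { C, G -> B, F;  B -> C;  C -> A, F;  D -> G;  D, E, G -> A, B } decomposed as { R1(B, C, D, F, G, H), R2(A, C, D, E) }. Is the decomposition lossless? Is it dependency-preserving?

lossy but dependency-preserving

Lossless test: (C, D)⁺ = {A, B, C, D, F, G}, which is a superkey of neither fragment — lossy.
Dependency preservation: C → A, F; D, E, G → A, B are not contained in any single fragment, but the restricted closure of each left-hand side across the fragments still reaches the right-hand side; the remaining FDs each lie inside some fragment. All dependencies are preserved.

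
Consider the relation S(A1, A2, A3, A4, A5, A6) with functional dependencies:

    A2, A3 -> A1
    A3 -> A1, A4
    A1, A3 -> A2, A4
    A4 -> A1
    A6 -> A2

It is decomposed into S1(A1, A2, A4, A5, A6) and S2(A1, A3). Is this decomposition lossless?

No

Common attributes: S1 ∩ S2 = {A1}.
No dependency enlarges {A1}, so (A1)⁺ = {A1}.
The closure contains neither all of S1 = {A1, A2, A4, A5, A6} nor all of S2 = {A1, A3}, so the common attributes are not a superkey of either fragment. The join is lossy.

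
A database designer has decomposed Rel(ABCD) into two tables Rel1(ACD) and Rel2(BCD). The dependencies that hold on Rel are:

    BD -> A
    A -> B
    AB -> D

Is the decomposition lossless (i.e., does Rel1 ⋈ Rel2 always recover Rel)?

Common attributes: Rel1 ∩ Rel2 = {CD}.
No dependency enlarges {CD}, so (CD)⁺ = {CD}.
The closure contains neither all of Rel1 = {ACD} nor all of Rel2 = {BCD}, so the common attributes are not a superkey of either fragment. The join is lossy.

No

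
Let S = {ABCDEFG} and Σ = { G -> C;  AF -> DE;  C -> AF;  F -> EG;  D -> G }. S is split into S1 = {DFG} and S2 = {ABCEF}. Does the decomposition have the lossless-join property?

Yes

Common attributes: S1 ∩ S2 = {F}.
Closure of {F}: F → EG applies, adding EG; G → C applies, adding C; C → AF applies, adding A; AF → DE applies, adding D. So (F)⁺ = {ACDEFG}.
This closure contains every attribute of S1, so S1 ∩ S2 → S1. The join is lossless.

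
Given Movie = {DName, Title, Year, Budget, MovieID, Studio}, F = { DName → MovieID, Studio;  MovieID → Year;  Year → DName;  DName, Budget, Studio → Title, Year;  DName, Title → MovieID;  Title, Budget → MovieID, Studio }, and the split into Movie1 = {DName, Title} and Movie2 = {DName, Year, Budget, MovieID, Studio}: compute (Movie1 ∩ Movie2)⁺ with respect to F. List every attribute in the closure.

Movie1 ∩ Movie2 = {DName}.
DName → MovieID, Studio applies, adding MovieID, Studio
MovieID → Year applies, adding Year
Closure: {DName, Year, MovieID, Studio}.

DName, Year, MovieID, Studio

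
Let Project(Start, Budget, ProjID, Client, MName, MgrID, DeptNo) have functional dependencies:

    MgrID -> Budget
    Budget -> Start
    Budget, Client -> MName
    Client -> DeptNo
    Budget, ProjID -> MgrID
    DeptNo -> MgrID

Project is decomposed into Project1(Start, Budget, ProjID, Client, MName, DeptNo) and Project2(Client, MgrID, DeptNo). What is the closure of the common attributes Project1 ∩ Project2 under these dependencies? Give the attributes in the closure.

Project1 ∩ Project2 = {Client, DeptNo}.
DeptNo → MgrID applies, adding MgrID
MgrID → Budget applies, adding Budget
Budget → Start applies, adding Start
Budget, Client → MName applies, adding MName
Closure: {Start, Budget, Client, MName, MgrID, DeptNo}.

Start, Budget, Client, MName, MgrID, DeptNo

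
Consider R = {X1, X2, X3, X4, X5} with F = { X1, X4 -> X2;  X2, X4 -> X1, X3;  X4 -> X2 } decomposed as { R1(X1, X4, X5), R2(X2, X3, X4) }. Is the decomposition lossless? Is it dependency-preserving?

lossless and dependency-preserving

Lossless test: (X4)⁺ = {X1, X2, X3, X4}, which contains all of one fragment — lossless.
Dependency preservation: X1, X4 → X2; X2, X4 → X1, X3 are not contained in any single fragment, but the restricted closure of each left-hand side across the fragments still reaches the right-hand side; the remaining FDs each lie inside some fragment. All dependencies are preserved.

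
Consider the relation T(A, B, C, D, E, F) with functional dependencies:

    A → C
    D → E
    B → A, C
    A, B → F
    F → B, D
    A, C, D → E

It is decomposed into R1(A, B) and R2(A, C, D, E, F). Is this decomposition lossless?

No

Common attributes: R1 ∩ R2 = {A}.
Closure of {A}: A → C applies, adding C. So (A)⁺ = {A, C}.
The closure contains neither all of R1 = {A, B} nor all of R2 = {A, C, D, E, F}, so the common attributes are not a superkey of either fragment. The join is lossy.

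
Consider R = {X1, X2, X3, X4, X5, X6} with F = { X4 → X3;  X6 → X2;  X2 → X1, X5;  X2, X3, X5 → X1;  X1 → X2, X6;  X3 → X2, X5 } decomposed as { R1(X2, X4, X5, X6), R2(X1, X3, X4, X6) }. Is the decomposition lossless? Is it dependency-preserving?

Lossless test: (X4, X6)⁺ = {X1, X2, X3, X4, X5, X6}, which contains all of one fragment — lossless.
Dependency preservation: X2 → X1, X5; X2, X3, X5 → X1; X1 → X2, X6; X3 → X2, X5 are not contained in any single fragment, but the restricted closure of each left-hand side across the fragments still reaches the right-hand side; the remaining FDs each lie inside some fragment. All dependencies are preserved.

lossless and dependency-preserving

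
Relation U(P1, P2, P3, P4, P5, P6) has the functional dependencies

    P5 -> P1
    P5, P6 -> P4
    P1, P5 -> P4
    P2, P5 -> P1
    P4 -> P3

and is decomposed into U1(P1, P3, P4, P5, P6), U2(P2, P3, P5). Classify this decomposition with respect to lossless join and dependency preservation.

Lossless test: (P3, P5)⁺ = {P1, P3, P4, P5}, which is a superkey of neither fragment — lossy.
Dependency preservation: P2, P5 → P1 is not contained in any single fragment, but the restricted closure of its left-hand side across the fragments still reaches the right-hand side; the remaining FDs each lie inside some fragment. All dependencies are preserved.

lossy but dependency-preserving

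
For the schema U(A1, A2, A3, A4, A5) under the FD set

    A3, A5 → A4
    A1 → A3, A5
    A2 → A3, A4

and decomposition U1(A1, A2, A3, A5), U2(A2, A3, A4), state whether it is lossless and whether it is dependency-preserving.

lossless but not dependency-preserving

Lossless test: (A2, A3)⁺ = {A2, A3, A4}, which contains all of one fragment — lossless.
Dependency preservation: the restricted closure of {A3, A5} across the fragments never reaches {A4}, so A3, A5 → A4 cannot be enforced without a join — not preserved.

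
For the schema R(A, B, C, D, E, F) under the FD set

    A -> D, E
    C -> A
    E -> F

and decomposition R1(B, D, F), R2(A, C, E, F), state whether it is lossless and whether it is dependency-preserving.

Lossless test: (F)⁺ = {F}, which is a superkey of neither fragment — lossy.
Dependency preservation: the restricted closure of {A} across the fragments never reaches {D, E}, so A → D, E cannot be enforced without a join — not preserved.

lossy and not dependency-preserving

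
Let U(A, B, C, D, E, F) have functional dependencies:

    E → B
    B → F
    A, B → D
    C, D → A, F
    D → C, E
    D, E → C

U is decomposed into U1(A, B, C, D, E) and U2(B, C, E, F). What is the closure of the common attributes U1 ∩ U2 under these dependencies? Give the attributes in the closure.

U1 ∩ U2 = {B, C, E}.
B → F applies, adding F
Closure: {B, C, E, F}.

B, C, E, F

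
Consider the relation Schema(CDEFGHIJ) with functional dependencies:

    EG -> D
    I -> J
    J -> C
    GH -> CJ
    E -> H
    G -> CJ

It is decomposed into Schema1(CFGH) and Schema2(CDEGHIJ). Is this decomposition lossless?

Common attributes: Schema1 ∩ Schema2 = {CGH}.
Closure of {CGH}: GH → CJ applies, adding J. So (CGH)⁺ = {CGHJ}.
The closure contains neither all of Schema1 = {CFGH} nor all of Schema2 = {CDEGHIJ}, so the common attributes are not a superkey of either fragment. The join is lossy.

No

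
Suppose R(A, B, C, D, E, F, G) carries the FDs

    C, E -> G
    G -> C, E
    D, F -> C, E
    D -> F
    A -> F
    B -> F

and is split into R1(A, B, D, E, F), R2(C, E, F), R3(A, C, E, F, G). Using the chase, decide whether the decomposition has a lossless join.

Chase test. Columns are A, B, C, D, E, F, G; row i has aⱼ where attribute j ∈ Ri, else bᵢⱼ.
Initial tableau (one row per fragment):
  row 1: a1 a2 b13 a4 a5 a6 b17
  row 2: b21 b22 a3 b24 a5 a6 b27
  row 3: a1 b32 a3 b34 a5 a6 a7
Rows 2 and 3 agree on C, E; apply C, E→G and equate their G entries.
No row becomes fully distinguished — the join is lossy.

No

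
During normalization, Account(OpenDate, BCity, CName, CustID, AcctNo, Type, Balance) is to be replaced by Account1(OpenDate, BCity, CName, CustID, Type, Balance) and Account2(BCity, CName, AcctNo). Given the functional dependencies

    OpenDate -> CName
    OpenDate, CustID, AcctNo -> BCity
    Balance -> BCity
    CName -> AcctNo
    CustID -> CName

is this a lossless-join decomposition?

Common attributes: Account1 ∩ Account2 = {BCity, CName}.
Closure of {BCity, CName}: CName → AcctNo applies, adding AcctNo. So (BCity, CName)⁺ = {BCity, CName, AcctNo}.
This closure contains every attribute of Account2, so Account1 ∩ Account2 → Account2. The join is lossless.

Yes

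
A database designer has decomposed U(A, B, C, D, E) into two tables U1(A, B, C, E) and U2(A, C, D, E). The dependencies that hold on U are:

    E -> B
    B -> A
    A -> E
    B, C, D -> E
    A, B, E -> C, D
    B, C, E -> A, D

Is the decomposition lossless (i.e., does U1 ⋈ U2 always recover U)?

Common attributes: U1 ∩ U2 = {A, C, E}.
Closure of {A, C, E}: E → B applies, adding B; A, B, E → C, D applies, adding D. So (A, C, E)⁺ = {A, B, C, D, E}.
This closure contains every attribute of U1, so U1 ∩ U2 → U1. The join is lossless.

Yes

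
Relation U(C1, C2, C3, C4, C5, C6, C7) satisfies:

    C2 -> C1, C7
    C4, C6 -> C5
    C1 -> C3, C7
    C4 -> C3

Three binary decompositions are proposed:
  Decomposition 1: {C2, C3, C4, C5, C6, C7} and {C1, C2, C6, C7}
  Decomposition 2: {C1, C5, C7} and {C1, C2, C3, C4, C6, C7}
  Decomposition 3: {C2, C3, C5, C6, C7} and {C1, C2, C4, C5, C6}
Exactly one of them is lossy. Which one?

Decomposition 2

Decomposition 1: common = {C2, C6, C7}, closure = {C1, C2, C3, C6, C7} → lossless.
Decomposition 2: common = {C1, C7}, closure = {C1, C3, C7} → lossy.
Decomposition 3: common = {C2, C5, C6}, closure = {C1, C2, C3, C5, C6, C7} → lossless.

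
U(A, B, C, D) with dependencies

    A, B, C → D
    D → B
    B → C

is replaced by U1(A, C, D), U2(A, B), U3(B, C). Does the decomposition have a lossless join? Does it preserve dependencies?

lossy and not dependency-preserving

Lossless test (chase): Rows 2 and 3 agree on B; apply B→C and equate their C entries. No row becomes fully distinguished — the join is lossy.
Dependency preservation: the restricted closure of {A, B, C} across the fragments never reaches {D}, so A, B, C → D cannot be enforced without a join — not preserved.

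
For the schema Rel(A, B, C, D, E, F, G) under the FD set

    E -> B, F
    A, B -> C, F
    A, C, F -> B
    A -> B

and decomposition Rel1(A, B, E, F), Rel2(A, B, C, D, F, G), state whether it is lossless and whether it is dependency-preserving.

lossy but dependency-preserving

Lossless test: (A, B, F)⁺ = {A, B, C, F}, which is a superkey of neither fragment — lossy.
Dependency preservation: every FD's attributes lie within a single fragment, so each can be enforced locally — preserved.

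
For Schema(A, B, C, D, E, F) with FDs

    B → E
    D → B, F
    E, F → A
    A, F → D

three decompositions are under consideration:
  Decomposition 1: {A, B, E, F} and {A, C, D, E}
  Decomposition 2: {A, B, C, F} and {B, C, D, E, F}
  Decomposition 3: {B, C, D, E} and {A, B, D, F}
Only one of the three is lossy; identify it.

Decomposition 1

Decomposition 1: common = {A, E}, closure = {A, E} → lossy.
Decomposition 2: common = {B, C, F}, closure = {A, B, C, D, E, F} → lossless.
Decomposition 3: common = {B, D}, closure = {A, B, D, E, F} → lossless.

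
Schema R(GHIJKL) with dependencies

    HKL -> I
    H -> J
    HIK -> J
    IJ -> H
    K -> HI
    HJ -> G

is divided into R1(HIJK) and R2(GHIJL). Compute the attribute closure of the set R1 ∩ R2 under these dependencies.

R1 ∩ R2 = {HIJ}.
HJ → G applies, adding G
Closure: {GHIJ}.

GHIJ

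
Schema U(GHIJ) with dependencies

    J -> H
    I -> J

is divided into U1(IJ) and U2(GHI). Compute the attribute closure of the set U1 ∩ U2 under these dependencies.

HIJ

U1 ∩ U2 = {I}.
I → J applies, adding J
J → H applies, adding H
Closure: {HIJ}.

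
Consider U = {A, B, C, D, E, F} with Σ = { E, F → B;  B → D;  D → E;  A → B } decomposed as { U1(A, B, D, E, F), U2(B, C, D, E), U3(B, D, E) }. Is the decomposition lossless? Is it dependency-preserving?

lossy but dependency-preserving

Lossless test (chase): applying each FD to every pair of rows produces no changes in the tableau, so no row becomes fully distinguished — the join is lossy.
Dependency preservation: every FD's attributes lie within a single fragment, so each can be enforced locally — preserved.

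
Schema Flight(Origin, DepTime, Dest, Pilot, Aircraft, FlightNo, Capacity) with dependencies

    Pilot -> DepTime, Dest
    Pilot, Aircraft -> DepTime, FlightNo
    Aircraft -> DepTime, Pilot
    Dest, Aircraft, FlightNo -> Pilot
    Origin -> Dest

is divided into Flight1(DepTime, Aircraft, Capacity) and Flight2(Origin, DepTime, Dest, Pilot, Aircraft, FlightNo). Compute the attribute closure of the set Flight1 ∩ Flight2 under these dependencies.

Flight1 ∩ Flight2 = {DepTime, Aircraft}.
Aircraft → DepTime, Pilot applies, adding Pilot
Pilot → DepTime, Dest applies, adding Dest
Pilot, Aircraft → DepTime, FlightNo applies, adding FlightNo
Closure: {DepTime, Dest, Pilot, Aircraft, FlightNo}.

DepTime, Dest, Pilot, Aircraft, FlightNo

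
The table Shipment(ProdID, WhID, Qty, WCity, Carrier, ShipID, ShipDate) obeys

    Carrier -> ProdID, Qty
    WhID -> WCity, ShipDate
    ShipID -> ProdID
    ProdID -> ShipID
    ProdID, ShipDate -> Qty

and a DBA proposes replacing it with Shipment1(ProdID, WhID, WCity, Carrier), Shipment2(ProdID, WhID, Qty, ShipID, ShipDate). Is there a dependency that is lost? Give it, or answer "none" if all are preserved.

Check Carrier → ProdID, Qty: no single fragment contains all of {ProdID, Qty, Carrier}, and the restricted closure of {Carrier} across the fragments never reaches {ProdID, Qty}.
WhID → WCity, ShipDate is preserved.
ShipID → ProdID is preserved.
ProdID → ShipID is preserved.
ProdID, ShipDate → Qty is preserved.

Carrier -> ProdID, Qty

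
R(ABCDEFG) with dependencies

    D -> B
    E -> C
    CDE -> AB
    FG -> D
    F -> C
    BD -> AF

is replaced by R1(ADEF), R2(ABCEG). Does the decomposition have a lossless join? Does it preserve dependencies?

lossy and not dependency-preserving

Lossless test: (AE)⁺ = {ACE}, which is a superkey of neither fragment — lossy.
Dependency preservation: the restricted closure of {D} across the fragments never reaches {B}, so D → B cannot be enforced without a join — not preserved.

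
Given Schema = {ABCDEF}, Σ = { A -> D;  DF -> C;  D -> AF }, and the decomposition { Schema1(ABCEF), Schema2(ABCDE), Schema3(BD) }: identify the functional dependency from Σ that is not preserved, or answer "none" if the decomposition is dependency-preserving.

none

A → D lies within Schema2.
DF → C: restricted closure across fragments reaches C.
D → AF: restricted closure across fragments reaches AF.
Every dependency is enforceable on the fragments, so the decomposition is dependency-preserving.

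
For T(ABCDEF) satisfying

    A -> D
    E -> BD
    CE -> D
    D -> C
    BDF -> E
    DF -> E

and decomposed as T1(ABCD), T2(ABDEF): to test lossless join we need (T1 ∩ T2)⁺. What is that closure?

T1 ∩ T2 = {ABD}.
D → C applies, adding C
Closure: {ABCD}.

ABCD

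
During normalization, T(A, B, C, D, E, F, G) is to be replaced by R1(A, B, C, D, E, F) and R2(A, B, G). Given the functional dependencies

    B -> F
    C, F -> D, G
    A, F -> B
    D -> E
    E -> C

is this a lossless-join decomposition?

Common attributes: R1 ∩ R2 = {A, B}.
Closure of {A, B}: B → F applies, adding F. So (A, B)⁺ = {A, B, F}.
The closure contains neither all of R1 = {A, B, C, D, E, F} nor all of R2 = {A, B, G}, so the common attributes are not a superkey of either fragment. The join is lossy.

No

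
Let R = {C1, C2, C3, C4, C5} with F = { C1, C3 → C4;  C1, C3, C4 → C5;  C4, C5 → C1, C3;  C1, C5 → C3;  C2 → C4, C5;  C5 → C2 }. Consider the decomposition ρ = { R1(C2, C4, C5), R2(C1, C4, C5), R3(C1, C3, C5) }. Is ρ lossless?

Yes

Chase test. Columns are C1, C2, C3, C4, C5; row i has aⱼ where attribute j ∈ Ri, else bᵢⱼ.
Initial tableau (one row per fragment):
  row 1: b11 a2 b13 a4 a5
  row 2: a1 b22 b23 a4 a5
  row 3: a1 b32 a3 b34 a5
Rows 1 and 2 agree on C4, C5; apply C4, C5→C1, C3 and equate their C1, C3 entries.
Rows 1 and 3 agree on C1, C5; apply C1, C5→C3 and equate their C3 entries.
Rows 1 and 2 agree on C5; apply C5→C2 and equate their C2 entries.
Rows 1 and 3 agree on C5; apply C5→C2 and equate their C2 entries.
Rows 1 and 3 agree on C1, C3; apply C1, C3→C4 and equate their C4 entries.
Row 1 is now all distinguished symbols — the join is lossless.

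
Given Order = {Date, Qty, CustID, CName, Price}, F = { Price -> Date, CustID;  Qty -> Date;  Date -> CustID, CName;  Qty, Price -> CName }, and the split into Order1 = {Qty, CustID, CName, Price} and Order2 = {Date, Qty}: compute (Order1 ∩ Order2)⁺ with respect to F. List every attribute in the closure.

Order1 ∩ Order2 = {Qty}.
Qty → Date applies, adding Date
Date → CustID, CName applies, adding CustID, CName
Closure: {Date, Qty, CustID, CName}.

Date, Qty, CustID, CName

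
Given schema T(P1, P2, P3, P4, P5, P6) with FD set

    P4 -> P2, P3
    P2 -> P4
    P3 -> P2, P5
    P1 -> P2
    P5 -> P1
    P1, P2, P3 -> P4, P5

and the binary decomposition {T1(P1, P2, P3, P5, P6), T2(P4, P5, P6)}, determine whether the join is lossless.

Yes

Common attributes: T1 ∩ T2 = {P5, P6}.
Closure of {P5, P6}: P5 → P1 applies, adding P1; P1 → P2 applies, adding P2; P2 → P4 applies, adding P4; P4 → P2, P3 applies, adding P3. So (P5, P6)⁺ = {P1, P2, P3, P4, P5, P6}.
This closure contains every attribute of T1, so T1 ∩ T2 → T1. The join is lossless.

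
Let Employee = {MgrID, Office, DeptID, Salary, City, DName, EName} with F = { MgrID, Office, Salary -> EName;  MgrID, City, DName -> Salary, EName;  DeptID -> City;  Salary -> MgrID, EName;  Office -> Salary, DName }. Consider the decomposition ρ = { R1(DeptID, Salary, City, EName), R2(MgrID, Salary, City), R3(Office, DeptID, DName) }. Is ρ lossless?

Chase test. Columns are MgrID, Office, DeptID, Salary, City, DName, EName; row i has aⱼ where attribute j ∈ Ri, else bᵢⱼ.
Initial tableau (one row per fragment):
  row 1: b11 b12 a3 a4 a5 b16 a7
  row 2: a1 b22 b23 a4 a5 b26 b27
  row 3: b31 a2 a3 b34 b35 a6 b37
Rows 1 and 3 agree on DeptID; apply DeptID→City and equate their City entries.
Rows 1 and 2 agree on Salary; apply Salary→MgrID, EName and equate their MgrID, EName entries.
No row becomes fully distinguished — the join is lossy.

No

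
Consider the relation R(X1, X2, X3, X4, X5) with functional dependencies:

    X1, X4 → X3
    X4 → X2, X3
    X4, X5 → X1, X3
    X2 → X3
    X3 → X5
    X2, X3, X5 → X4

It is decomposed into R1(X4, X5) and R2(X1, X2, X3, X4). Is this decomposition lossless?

Common attributes: R1 ∩ R2 = {X4}.
Closure of {X4}: X4 → X2, X3 applies, adding X2, X3; X3 → X5 applies, adding X5; X4, X5 → X1, X3 applies, adding X1. So (X4)⁺ = {X1, X2, X3, X4, X5}.
This closure contains every attribute of R1, so R1 ∩ R2 → R1. The join is lossless.

Yes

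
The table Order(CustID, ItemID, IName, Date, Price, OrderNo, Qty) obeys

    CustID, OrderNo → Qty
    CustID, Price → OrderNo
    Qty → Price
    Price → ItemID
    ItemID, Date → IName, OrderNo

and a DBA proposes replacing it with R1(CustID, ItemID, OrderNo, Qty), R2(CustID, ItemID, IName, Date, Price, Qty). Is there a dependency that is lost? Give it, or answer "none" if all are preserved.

Check ItemID, Date → IName, OrderNo: no single fragment contains all of {ItemID, IName, Date, OrderNo}, and the restricted closure of {ItemID, Date} across the fragments never reaches {IName, OrderNo}.
CustID, OrderNo → Qty is preserved.
CustID, Price → OrderNo is preserved.
Qty → Price is preserved.
Price → ItemID is preserved.

ItemID, Date → IName, OrderNo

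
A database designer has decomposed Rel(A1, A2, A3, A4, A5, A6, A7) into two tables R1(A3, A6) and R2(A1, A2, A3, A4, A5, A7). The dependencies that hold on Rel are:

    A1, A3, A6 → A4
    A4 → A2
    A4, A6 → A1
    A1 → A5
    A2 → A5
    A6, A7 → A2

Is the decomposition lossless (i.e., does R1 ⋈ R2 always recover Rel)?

No

Common attributes: R1 ∩ R2 = {A3}.
No dependency enlarges {A3}, so (A3)⁺ = {A3}.
The closure contains neither all of R1 = {A3, A6} nor all of R2 = {A1, A2, A3, A4, A5, A7}, so the common attributes are not a superkey of either fragment. The join is lossy.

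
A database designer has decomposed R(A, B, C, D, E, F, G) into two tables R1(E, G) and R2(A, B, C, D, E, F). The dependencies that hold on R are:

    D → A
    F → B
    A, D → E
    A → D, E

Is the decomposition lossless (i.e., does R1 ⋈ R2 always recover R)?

No

Common attributes: R1 ∩ R2 = {E}.
No dependency enlarges {E}, so (E)⁺ = {E}.
The closure contains neither all of R1 = {E, G} nor all of R2 = {A, B, C, D, E, F}, so the common attributes are not a superkey of either fragment. The join is lossy.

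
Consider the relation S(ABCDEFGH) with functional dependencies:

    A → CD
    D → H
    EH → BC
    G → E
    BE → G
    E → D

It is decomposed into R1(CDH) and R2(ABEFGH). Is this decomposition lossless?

No

Common attributes: R1 ∩ R2 = {H}.
No dependency enlarges {H}, so (H)⁺ = {H}.
The closure contains neither all of R1 = {CDH} nor all of R2 = {ABEFGH}, so the common attributes are not a superkey of either fragment. The join is lossy.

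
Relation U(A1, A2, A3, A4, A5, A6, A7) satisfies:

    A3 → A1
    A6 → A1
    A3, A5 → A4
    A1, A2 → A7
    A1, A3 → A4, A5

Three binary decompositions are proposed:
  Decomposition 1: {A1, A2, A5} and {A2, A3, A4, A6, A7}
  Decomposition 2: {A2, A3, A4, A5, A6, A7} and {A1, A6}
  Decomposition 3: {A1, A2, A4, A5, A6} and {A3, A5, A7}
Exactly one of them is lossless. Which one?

Decomposition 1: common = {A2}, closure = {A2} → lossy.
Decomposition 2: common = {A6}, closure = {A1, A6} → lossless.
Decomposition 3: common = {A5}, closure = {A5} → lossy.

Decomposition 2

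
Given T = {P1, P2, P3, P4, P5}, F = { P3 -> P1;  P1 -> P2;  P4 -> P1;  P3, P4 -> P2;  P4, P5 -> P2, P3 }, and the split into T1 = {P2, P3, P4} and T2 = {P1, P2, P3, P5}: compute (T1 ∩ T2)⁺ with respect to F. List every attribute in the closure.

T1 ∩ T2 = {P2, P3}.
P3 → P1 applies, adding P1
Closure: {P1, P2, P3}.

P1, P2, P3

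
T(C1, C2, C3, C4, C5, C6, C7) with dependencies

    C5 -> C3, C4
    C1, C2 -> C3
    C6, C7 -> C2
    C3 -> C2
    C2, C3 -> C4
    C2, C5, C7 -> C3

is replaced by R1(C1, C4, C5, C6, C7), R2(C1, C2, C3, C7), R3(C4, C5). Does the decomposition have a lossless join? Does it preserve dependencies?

Lossless test (chase): Rows 1 and 3 agree on C5; apply C5→C3, C4 and equate their C3, C4 entries. Rows 1 and 3 agree on C3; apply C3→C2 and equate their C2 entries. No row becomes fully distinguished — the join is lossy.
Dependency preservation: the restricted closure of {C5} across the fragments never reaches {C3, C4}, so C5 → C3, C4 cannot be enforced without a join — not preserved.

lossy and not dependency-preserving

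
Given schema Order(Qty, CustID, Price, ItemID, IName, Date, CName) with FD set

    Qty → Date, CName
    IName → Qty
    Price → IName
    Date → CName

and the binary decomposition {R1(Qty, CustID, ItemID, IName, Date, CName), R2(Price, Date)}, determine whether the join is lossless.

Common attributes: R1 ∩ R2 = {Date}.
Closure of {Date}: Date → CName applies, adding CName. So (Date)⁺ = {Date, CName}.
The closure contains neither all of R1 = {Qty, CustID, ItemID, IName, Date, CName} nor all of R2 = {Price, Date}, so the common attributes are not a superkey of either fragment. The join is lossy.

No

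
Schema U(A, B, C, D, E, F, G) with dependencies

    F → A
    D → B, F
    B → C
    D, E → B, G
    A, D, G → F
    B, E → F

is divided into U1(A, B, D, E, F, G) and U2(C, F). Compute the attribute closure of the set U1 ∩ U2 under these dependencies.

U1 ∩ U2 = {F}.
F → A applies, adding A
Closure: {A, F}.

A, F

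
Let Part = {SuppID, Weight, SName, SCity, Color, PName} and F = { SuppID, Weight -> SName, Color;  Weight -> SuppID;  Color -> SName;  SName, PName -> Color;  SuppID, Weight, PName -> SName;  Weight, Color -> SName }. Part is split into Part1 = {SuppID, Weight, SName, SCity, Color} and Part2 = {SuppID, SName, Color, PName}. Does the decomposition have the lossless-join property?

Common attributes: Part1 ∩ Part2 = {SuppID, SName, Color}.
No dependency enlarges {SuppID, SName, Color}, so (SuppID, SName, Color)⁺ = {SuppID, SName, Color}.
The closure contains neither all of Part1 = {SuppID, Weight, SName, SCity, Color} nor all of Part2 = {SuppID, SName, Color, PName}, so the common attributes are not a superkey of either fragment. The join is lossy.

No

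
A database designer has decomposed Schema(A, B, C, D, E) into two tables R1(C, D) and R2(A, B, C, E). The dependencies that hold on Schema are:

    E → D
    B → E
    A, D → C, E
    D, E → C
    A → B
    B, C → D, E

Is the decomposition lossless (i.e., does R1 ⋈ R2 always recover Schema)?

No

Common attributes: R1 ∩ R2 = {C}.
No dependency enlarges {C}, so (C)⁺ = {C}.
The closure contains neither all of R1 = {C, D} nor all of R2 = {A, B, C, E}, so the common attributes are not a superkey of either fragment. The join is lossy.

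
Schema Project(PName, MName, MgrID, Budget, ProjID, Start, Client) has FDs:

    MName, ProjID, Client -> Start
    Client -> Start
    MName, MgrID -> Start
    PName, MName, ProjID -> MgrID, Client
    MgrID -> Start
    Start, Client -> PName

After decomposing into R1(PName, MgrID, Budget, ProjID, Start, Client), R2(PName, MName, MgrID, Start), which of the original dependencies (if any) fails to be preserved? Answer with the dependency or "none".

PName, MName, ProjID -> MgrID, Client

Check PName, MName, ProjID → MgrID, Client: no single fragment contains all of {PName, MName, MgrID, ProjID, Client}, and the restricted closure of {PName, MName, ProjID} across the fragments never reaches {MgrID, Client}.
MName, ProjID, Client → Start is preserved.
Client → Start is preserved.
MName, MgrID → Start is preserved.
MgrID → Start is preserved.
Start, Client → PName is preserved.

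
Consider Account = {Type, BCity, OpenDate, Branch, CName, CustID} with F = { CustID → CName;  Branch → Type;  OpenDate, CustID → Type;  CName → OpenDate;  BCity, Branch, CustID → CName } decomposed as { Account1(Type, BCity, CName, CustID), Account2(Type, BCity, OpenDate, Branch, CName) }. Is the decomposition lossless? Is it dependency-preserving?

Lossless test: (Type, BCity, CName)⁺ = {Type, BCity, OpenDate, CName}, which is a superkey of neither fragment — lossy.
Dependency preservation: OpenDate, CustID → Type; BCity, Branch, CustID → CName are not contained in any single fragment, but the restricted closure of each left-hand side across the fragments still reaches the right-hand side; the remaining FDs each lie inside some fragment. All dependencies are preserved.

lossy but dependency-preserving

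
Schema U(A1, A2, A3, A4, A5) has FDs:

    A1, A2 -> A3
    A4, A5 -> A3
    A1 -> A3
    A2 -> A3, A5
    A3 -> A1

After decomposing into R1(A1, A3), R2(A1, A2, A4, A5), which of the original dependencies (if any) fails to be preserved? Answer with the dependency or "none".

A1, A2 → A3: restricted closure across fragments reaches A3.
A4, A5 → A3: restricted closure across fragments reaches A3.
A1 → A3 lies within R1.
A2 → A3, A5: restricted closure across fragments reaches A3, A5.
A3 → A1 lies within R1.
Every dependency is enforceable on the fragments, so the decomposition is dependency-preserving.

none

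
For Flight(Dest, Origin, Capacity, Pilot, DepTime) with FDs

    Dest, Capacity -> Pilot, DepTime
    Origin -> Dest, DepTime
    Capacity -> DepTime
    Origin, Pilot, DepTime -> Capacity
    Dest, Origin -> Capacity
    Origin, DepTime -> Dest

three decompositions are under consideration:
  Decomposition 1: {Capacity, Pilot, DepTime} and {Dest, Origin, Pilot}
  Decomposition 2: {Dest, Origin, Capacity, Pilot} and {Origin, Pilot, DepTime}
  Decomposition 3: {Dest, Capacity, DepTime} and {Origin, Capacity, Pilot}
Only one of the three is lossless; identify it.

Decomposition 1: common = {Pilot}, closure = {Pilot} → lossy.
Decomposition 2: common = {Origin, Pilot}, closure = {Dest, Origin, Capacity, Pilot, DepTime} → lossless.
Decomposition 3: common = {Capacity}, closure = {Capacity, DepTime} → lossy.

Decomposition 2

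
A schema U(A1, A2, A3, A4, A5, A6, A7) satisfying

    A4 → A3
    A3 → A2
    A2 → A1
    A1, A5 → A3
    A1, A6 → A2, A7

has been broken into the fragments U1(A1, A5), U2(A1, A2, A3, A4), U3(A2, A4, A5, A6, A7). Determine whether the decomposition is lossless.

Yes

Chase test. Columns are A1, A2, A3, A4, A5, A6, A7; row i has aⱼ where attribute j ∈ Ui, else bᵢⱼ.
Initial tableau (one row per fragment):
  row 1: a1 b12 b13 b14 a5 b16 b17
  row 2: a1 a2 a3 a4 b25 b26 b27
  row 3: b31 a2 b33 a4 a5 a6 a7
Rows 2 and 3 agree on A4; apply A4→A3 and equate their A3 entries.
Rows 2 and 3 agree on A2; apply A2→A1 and equate their A1 entries.
Rows 1 and 3 agree on A1, A5; apply A1, A5→A3 and equate their A3 entries.
Rows 1 and 2 agree on A3; apply A3→A2 and equate their A2 entries.
Row 3 is now all distinguished symbols — the join is lossless.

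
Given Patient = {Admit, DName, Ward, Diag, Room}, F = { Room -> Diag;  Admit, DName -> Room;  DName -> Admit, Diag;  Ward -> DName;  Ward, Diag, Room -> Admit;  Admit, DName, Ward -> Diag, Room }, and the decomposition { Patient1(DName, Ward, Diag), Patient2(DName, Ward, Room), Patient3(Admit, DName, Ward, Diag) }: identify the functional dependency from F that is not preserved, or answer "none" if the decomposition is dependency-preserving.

Check Room → Diag: no single fragment contains all of {Diag, Room}, and the restricted closure of {Room} across the fragments never reaches {Diag}.
Admit, DName → Room is preserved.
DName → Admit, Diag is preserved.
Ward → DName is preserved.
Ward, Diag, Room → Admit is preserved.
Admit, DName, Ward → Diag, Room is preserved.

Room -> Diag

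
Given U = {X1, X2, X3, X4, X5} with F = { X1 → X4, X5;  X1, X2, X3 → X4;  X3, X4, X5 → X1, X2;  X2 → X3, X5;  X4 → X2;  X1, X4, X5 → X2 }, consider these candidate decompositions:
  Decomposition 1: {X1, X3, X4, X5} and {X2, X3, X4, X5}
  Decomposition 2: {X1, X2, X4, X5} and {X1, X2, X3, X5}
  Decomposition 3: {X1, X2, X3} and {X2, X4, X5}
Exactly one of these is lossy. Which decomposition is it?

Decomposition 1: common = {X3, X4, X5}, closure = {X1, X2, X3, X4, X5} → lossless.
Decomposition 2: common = {X1, X2, X5}, closure = {X1, X2, X3, X4, X5} → lossless.
Decomposition 3: common = {X2}, closure = {X2, X3, X5} → lossy.

Decomposition 3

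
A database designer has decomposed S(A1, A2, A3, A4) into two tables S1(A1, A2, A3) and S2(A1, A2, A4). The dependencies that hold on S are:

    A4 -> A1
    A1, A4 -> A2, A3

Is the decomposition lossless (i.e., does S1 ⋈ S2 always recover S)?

Common attributes: S1 ∩ S2 = {A1, A2}.
No dependency enlarges {A1, A2}, so (A1, A2)⁺ = {A1, A2}.
The closure contains neither all of S1 = {A1, A2, A3} nor all of S2 = {A1, A2, A4}, so the common attributes are not a superkey of either fragment. The join is lossy.

No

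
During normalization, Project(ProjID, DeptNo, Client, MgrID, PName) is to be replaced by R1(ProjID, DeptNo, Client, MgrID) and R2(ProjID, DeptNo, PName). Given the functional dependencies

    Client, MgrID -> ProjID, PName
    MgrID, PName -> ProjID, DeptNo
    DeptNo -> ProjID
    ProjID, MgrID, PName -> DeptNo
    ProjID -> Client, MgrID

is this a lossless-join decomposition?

Yes

Common attributes: R1 ∩ R2 = {ProjID, DeptNo}.
Closure of {ProjID, DeptNo}: ProjID → Client, MgrID applies, adding Client, MgrID; Client, MgrID → ProjID, PName applies, adding PName. So (ProjID, DeptNo)⁺ = {ProjID, DeptNo, Client, MgrID, PName}.
This closure contains every attribute of R1, so R1 ∩ R2 → R1. The join is lossless.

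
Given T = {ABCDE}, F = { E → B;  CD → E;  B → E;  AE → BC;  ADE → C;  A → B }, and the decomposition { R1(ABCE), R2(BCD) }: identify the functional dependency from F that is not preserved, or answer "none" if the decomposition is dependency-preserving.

E → B lies within R1.
CD → E: restricted closure across fragments reaches E.
B → E lies within R1.
AE → BC lies within R1.
ADE → C: restricted closure across fragments reaches C.
A → B lies within R1.
Every dependency is enforceable on the fragments, so the decomposition is dependency-preserving.

none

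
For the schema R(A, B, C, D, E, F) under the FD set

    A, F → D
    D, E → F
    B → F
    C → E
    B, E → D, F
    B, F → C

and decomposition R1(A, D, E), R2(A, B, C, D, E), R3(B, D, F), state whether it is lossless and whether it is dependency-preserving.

Lossless test (chase): Rows 1 and 2 agree on D, E; apply D, E→F and equate their F entries. Rows 2 and 3 agree on B; apply B→F and equate their F entries. Rows 2 and 3 agree on B, F; apply B, F→C and equate their C entries. Rows 2 and 3 agree on C; apply C→E and equate their E entries. Row 2 is now all distinguished symbols — the join is lossless.
Dependency preservation: the restricted closure of {A, F} across the fragments never reaches {D}, so A, F → D cannot be enforced without a join — not preserved.

lossless but not dependency-preserving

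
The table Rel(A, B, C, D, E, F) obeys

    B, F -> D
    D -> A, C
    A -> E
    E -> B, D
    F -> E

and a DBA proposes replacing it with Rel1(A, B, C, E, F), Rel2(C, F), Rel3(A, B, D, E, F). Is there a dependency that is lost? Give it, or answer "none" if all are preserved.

none

B, F → D lies within Rel3.
D → A, C: restricted closure across fragments reaches A, C.
A → E lies within Rel1.
E → B, D lies within Rel3.
F → E lies within Rel1.
Every dependency is enforceable on the fragments, so the decomposition is dependency-preserving.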